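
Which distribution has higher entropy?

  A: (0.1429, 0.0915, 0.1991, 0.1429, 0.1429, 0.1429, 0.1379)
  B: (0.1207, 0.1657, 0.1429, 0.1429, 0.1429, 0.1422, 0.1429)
B

Both distributions are close to uniform, making this a harder comparison.

H(A) = 2.7777 bits
H(B) = 2.8022 bits

The distribution closer to uniform has higher entropy.
Answer: B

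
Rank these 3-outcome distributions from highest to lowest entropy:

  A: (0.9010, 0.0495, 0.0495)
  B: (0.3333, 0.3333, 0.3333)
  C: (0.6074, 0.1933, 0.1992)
B > C > A

Key insight: Entropy is maximized by uniform distributions and minimized by concentrated distributions.

- Uniform distributions have maximum entropy log₂(3) = 1.5850 bits
- The more "peaked" or concentrated a distribution, the lower its entropy

Entropies:
  H(A) = 0.5648 bits
  H(B) = 1.5850 bits
  H(C) = 1.3589 bits

Ranking: B > C > A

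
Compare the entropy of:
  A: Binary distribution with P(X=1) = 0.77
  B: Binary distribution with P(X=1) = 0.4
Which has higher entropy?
B

For binary distributions, entropy is maximized at p=0.5 and decreases as p moves toward 0 or 1.

H(A) = H(0.77) = 0.7780 bits
H(B) = H(0.4) = 0.9710 bits

Distribution B (p=0.4) is closer to uniform (p=0.5), so it has higher entropy.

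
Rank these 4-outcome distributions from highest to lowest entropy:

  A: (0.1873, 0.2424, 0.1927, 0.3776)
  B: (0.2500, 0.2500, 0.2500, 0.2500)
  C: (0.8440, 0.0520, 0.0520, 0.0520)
B > A > C

Key insight: Entropy is maximized by uniform distributions and minimized by concentrated distributions.

- Uniform distributions have maximum entropy log₂(4) = 2.0000 bits
- The more "peaked" or concentrated a distribution, the lower its entropy

Entropies:
  H(A) = 1.9366 bits
  H(B) = 2.0000 bits
  H(C) = 0.8719 bits

Ranking: B > A > C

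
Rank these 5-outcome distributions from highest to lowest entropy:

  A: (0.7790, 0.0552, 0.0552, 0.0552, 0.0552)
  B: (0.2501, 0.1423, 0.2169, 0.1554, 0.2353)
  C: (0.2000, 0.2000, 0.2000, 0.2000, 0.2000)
C > B > A

Key insight: Entropy is maximized by uniform distributions and minimized by concentrated distributions.

- Uniform distributions have maximum entropy log₂(5) = 2.3219 bits
- The more "peaked" or concentrated a distribution, the lower its entropy

Entropies:
  H(A) = 1.2040 bits
  H(B) = 2.2872 bits
  H(C) = 2.3219 bits

Ranking: C > B > A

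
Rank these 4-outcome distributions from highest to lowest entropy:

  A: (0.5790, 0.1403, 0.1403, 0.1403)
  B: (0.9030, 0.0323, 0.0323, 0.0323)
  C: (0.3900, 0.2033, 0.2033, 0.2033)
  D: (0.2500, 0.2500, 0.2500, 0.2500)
D > C > A > B

Key insight: Entropy is maximized by uniform distributions and minimized by concentrated distributions.

Entropies:
  H(A) = 1.6492 bits
  H(B) = 0.6132 bits
  H(C) = 1.9316 bits
  H(D) = 2.0000 bits

Ranking: D > C > A > B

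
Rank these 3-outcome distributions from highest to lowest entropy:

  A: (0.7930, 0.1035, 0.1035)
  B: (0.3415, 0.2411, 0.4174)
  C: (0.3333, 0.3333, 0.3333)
C > B > A

Key insight: Entropy is maximized by uniform distributions and minimized by concentrated distributions.

- Uniform distributions have maximum entropy log₂(3) = 1.5850 bits
- The more "peaked" or concentrated a distribution, the lower its entropy

Entropies:
  H(A) = 0.9427 bits
  H(B) = 1.5503 bits
  H(C) = 1.5850 bits

Ranking: C > B > A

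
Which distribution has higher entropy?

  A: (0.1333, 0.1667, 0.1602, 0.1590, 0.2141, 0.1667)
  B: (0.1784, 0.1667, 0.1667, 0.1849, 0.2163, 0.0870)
A

Both distributions are close to uniform, making this a harder comparison.

H(A) = 2.5704 bits
H(B) = 2.5399 bits

The distribution closer to uniform has higher entropy.
Answer: A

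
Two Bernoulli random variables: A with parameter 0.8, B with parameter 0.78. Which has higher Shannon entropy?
B

For binary distributions, entropy is maximized at p=0.5 and decreases as p moves toward 0 or 1.

H(A) = H(0.8) = 0.7219 bits
H(B) = H(0.78) = 0.7602 bits

Distribution B (p=0.78) is closer to uniform (p=0.5), so it has higher entropy.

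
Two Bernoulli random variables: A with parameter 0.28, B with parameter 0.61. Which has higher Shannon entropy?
B

For binary distributions, entropy is maximized at p=0.5 and decreases as p moves toward 0 or 1.

H(A) = H(0.28) = 0.8555 bits
H(B) = H(0.61) = 0.9648 bits

Distribution B (p=0.61) is closer to uniform (p=0.5), so it has higher entropy.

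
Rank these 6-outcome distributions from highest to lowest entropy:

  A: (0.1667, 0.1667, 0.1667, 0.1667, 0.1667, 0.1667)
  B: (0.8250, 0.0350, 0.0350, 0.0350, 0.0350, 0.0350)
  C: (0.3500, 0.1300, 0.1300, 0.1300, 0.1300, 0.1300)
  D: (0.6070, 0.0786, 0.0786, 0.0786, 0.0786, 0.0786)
A > C > D > B

Key insight: Entropy is maximized by uniform distributions and minimized by concentrated distributions.

Entropies:
  H(A) = 2.5850 bits
  H(B) = 1.0754 bits
  H(C) = 2.4433 bits
  H(D) = 1.8792 bits

Ranking: A > C > D > B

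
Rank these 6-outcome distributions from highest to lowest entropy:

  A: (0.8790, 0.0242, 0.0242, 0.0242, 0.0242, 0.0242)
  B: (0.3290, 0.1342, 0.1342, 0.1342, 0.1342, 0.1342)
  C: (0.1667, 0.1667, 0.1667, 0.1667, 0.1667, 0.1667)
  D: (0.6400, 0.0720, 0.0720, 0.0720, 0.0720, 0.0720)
C > B > D > A

Key insight: Entropy is maximized by uniform distributions and minimized by concentrated distributions.

Entropies:
  H(A) = 0.8132 bits
  H(B) = 2.4719 bits
  H(C) = 2.5850 bits
  H(D) = 1.7786 bits

Ranking: C > B > D > A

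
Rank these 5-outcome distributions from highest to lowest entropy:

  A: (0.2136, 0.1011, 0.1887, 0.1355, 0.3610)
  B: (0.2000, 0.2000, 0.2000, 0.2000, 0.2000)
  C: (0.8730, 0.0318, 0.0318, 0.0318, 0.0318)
B > A > C

Key insight: Entropy is maximized by uniform distributions and minimized by concentrated distributions.

- Uniform distributions have maximum entropy log₂(5) = 2.3219 bits
- The more "peaked" or concentrated a distribution, the lower its entropy

Entropies:
  H(A) = 2.1853 bits
  H(B) = 2.3219 bits
  H(C) = 0.8032 bits

Ranking: B > A > C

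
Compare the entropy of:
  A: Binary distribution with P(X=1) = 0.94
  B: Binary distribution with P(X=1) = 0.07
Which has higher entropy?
B

For binary distributions, entropy is maximized at p=0.5 and decreases as p moves toward 0 or 1.

H(A) = H(0.94) = 0.3274 bits
H(B) = H(0.07) = 0.3659 bits

Distribution B (p=0.07) is closer to uniform (p=0.5), so it has higher entropy.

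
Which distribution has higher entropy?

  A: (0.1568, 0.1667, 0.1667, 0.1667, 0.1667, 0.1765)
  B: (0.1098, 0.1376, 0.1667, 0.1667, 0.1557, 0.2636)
A

Both distributions are close to uniform, making this a harder comparison.

H(A) = 2.5841 bits
H(B) = 2.5301 bits

The distribution closer to uniform has higher entropy.
Answer: A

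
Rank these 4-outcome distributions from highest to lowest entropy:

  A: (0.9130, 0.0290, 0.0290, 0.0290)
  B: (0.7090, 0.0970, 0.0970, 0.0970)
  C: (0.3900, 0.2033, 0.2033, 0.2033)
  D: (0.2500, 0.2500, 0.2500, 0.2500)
D > C > B > A

Key insight: Entropy is maximized by uniform distributions and minimized by concentrated distributions.

Entropies:
  H(A) = 0.5643 bits
  H(B) = 1.3312 bits
  H(C) = 1.9316 bits
  H(D) = 2.0000 bits

Ranking: D > C > B > A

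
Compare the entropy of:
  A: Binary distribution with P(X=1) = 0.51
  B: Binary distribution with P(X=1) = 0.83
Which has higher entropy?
A

For binary distributions, entropy is maximized at p=0.5 and decreases as p moves toward 0 or 1.

H(A) = H(0.51) = 0.9997 bits
H(B) = H(0.83) = 0.6577 bits

Distribution A (p=0.51) is closer to uniform (p=0.5), so it has higher entropy.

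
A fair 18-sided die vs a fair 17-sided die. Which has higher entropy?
18-sided die

Both are uniform distributions; for uniform over n outcomes, H = log₂(n). H(18-sided) = log₂(18) = 4.170 bits and H(17-sided) = log₂(17) = 4.087 bits. More outcomes in a uniform distribution means higher entropy.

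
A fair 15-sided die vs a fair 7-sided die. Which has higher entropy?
15-sided die

Both are uniform distributions; for uniform over n outcomes, H = log₂(n). H(15-sided) = log₂(15) = 3.907 bits and H(7-sided) = log₂(7) = 2.807 bits. More outcomes in a uniform distribution means higher entropy.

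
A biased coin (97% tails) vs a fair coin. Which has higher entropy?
Fair coin

The fair coin is uniform (p=0.5), maximizing binary entropy at 1 bit. The biased coin has H(0.97) ≈ 0.194 bits — its outcome is more predictable, so its entropy is lower.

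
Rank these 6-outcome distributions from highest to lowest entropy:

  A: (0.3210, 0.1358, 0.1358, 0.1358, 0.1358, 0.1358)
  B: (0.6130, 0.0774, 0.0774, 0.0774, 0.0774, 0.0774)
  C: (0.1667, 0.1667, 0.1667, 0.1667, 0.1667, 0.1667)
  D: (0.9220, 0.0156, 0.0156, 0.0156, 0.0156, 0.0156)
C > A > B > D

Key insight: Entropy is maximized by uniform distributions and minimized by concentrated distributions.

Entropies:
  H(A) = 2.4821 bits
  H(B) = 1.8614 bits
  H(C) = 2.5850 bits
  H(D) = 0.5762 bits

Ranking: C > A > B > D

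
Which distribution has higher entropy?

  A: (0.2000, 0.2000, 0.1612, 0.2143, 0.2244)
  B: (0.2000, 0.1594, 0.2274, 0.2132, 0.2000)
A

Both distributions are close to uniform, making this a harder comparison.

H(A) = 2.3133 bits
H(B) = 2.3123 bits

The distribution closer to uniform has higher entropy.
Answer: A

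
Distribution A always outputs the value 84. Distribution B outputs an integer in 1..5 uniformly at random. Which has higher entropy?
B

A is deterministic, so H(A) = 0. B is uniform over 5 outcomes, so H(B) = log₂(5) = 2.322 bits. Any distribution with genuine randomness has higher entropy than a deterministic one.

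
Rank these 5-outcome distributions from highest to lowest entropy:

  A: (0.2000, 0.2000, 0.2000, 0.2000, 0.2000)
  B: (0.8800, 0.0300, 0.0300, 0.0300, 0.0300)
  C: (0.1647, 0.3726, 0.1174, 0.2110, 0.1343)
A > C > B

Key insight: Entropy is maximized by uniform distributions and minimized by concentrated distributions.

- Uniform distributions have maximum entropy log₂(5) = 2.3219 bits
- The more "peaked" or concentrated a distribution, the lower its entropy

Entropies:
  H(A) = 2.3219 bits
  H(B) = 0.7694 bits
  H(C) = 2.1846 bits

Ranking: A > C > B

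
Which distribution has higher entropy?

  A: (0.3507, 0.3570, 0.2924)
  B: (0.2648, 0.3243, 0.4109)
A

Both distributions are close to uniform, making this a harder comparison.

H(A) = 1.5794 bits
H(B) = 1.5617 bits

The distribution closer to uniform has higher entropy.
Answer: A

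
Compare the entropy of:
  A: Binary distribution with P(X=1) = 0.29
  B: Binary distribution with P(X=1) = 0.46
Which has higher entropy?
B

For binary distributions, entropy is maximized at p=0.5 and decreases as p moves toward 0 or 1.

H(A) = H(0.29) = 0.8687 bits
H(B) = H(0.46) = 0.9954 bits

Distribution B (p=0.46) is closer to uniform (p=0.5), so it has higher entropy.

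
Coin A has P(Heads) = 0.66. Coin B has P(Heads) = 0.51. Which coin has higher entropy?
B

For binary distributions, entropy is maximized at p=0.5 and decreases as p moves toward 0 or 1.

H(A) = H(0.66) = 0.9248 bits
H(B) = H(0.51) = 0.9997 bits

Distribution B (p=0.51) is closer to uniform (p=0.5), so it has higher entropy.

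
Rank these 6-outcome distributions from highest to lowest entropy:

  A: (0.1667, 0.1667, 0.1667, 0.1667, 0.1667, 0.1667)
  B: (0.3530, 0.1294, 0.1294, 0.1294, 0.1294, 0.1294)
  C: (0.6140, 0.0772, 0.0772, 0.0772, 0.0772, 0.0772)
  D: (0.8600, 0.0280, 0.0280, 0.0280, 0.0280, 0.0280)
A > B > C > D

Key insight: Entropy is maximized by uniform distributions and minimized by concentrated distributions.

Entropies:
  H(A) = 2.5850 bits
  H(B) = 2.4390 bits
  H(C) = 1.8584 bits
  H(D) = 0.9093 bits

Ranking: A > B > C > D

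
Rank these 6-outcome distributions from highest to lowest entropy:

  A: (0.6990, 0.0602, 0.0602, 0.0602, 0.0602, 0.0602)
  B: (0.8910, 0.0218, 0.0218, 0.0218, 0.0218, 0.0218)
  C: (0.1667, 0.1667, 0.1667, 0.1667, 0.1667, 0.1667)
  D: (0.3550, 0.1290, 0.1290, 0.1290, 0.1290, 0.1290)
C > D > A > B

Key insight: Entropy is maximized by uniform distributions and minimized by concentrated distributions.

Entropies:
  H(A) = 1.5814 bits
  H(B) = 0.7500 bits
  H(C) = 2.5850 bits
  H(D) = 2.4361 bits

Ranking: C > D > A > B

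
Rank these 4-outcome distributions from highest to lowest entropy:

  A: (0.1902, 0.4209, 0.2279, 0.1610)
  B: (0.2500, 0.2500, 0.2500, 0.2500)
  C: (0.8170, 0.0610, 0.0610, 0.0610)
B > A > C

Key insight: Entropy is maximized by uniform distributions and minimized by concentrated distributions.

- Uniform distributions have maximum entropy log₂(4) = 2.0000 bits
- The more "peaked" or concentrated a distribution, the lower its entropy

Entropies:
  H(A) = 1.8913 bits
  H(B) = 2.0000 bits
  H(C) = 0.9766 bits

Ranking: B > A > C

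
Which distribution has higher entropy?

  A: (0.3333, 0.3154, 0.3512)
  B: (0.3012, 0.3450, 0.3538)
A

Both distributions are close to uniform, making this a harder comparison.

H(A) = 1.5836 bits
H(B) = 1.5815 bits

The distribution closer to uniform has higher entropy.
Answer: A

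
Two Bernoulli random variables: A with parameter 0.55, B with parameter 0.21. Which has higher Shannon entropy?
A

For binary distributions, entropy is maximized at p=0.5 and decreases as p moves toward 0 or 1.

H(A) = H(0.55) = 0.9928 bits
H(B) = H(0.21) = 0.7415 bits

Distribution A (p=0.55) is closer to uniform (p=0.5), so it has higher entropy.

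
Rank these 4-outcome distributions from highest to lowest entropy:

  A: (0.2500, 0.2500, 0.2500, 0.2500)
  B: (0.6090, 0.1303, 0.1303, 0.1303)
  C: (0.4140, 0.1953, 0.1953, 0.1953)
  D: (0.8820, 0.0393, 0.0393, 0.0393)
A > C > B > D

Key insight: Entropy is maximized by uniform distributions and minimized by concentrated distributions.

Entropies:
  H(A) = 2.0000 bits
  H(B) = 1.5852 bits
  H(C) = 1.9073 bits
  H(D) = 0.7106 bits

Ranking: A > C > B > D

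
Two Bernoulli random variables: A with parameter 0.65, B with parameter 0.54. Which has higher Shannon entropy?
B

For binary distributions, entropy is maximized at p=0.5 and decreases as p moves toward 0 or 1.

H(A) = H(0.65) = 0.9341 bits
H(B) = H(0.54) = 0.9954 bits

Distribution B (p=0.54) is closer to uniform (p=0.5), so it has higher entropy.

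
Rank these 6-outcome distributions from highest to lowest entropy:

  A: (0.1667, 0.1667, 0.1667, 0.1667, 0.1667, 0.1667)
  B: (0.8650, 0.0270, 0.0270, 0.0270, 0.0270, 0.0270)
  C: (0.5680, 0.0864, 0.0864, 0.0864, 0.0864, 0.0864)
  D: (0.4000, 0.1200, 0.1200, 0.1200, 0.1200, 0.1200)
A > D > C > B

Key insight: Entropy is maximized by uniform distributions and minimized by concentrated distributions.

Entropies:
  H(A) = 2.5850 bits
  H(B) = 0.8845 bits
  H(C) = 1.9897 bits
  H(D) = 2.3641 bits

Ranking: A > D > C > B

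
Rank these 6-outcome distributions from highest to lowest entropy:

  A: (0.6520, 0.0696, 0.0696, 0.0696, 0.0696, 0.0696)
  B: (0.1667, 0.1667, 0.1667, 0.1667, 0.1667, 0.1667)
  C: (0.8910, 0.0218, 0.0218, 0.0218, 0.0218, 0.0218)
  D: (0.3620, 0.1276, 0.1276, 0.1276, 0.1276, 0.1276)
B > D > A > C

Key insight: Entropy is maximized by uniform distributions and minimized by concentrated distributions.

Entropies:
  H(A) = 1.7403 bits
  H(B) = 2.5850 bits
  H(C) = 0.7500 bits
  H(D) = 2.4257 bits

Ranking: B > D > A > C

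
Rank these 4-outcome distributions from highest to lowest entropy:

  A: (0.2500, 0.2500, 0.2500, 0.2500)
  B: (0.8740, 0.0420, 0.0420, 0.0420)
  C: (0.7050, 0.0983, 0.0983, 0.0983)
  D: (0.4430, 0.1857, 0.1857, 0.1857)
A > D > C > B

Key insight: Entropy is maximized by uniform distributions and minimized by concentrated distributions.

Entropies:
  H(A) = 2.0000 bits
  H(B) = 0.7461 bits
  H(C) = 1.3427 bits
  H(D) = 1.8734 bits

Ranking: A > D > C > B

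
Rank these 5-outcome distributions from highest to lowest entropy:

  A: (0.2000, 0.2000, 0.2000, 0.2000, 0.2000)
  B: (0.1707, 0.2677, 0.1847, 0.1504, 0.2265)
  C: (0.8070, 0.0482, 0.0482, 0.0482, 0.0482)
A > B > C

Key insight: Entropy is maximized by uniform distributions and minimized by concentrated distributions.

- Uniform distributions have maximum entropy log₂(5) = 2.3219 bits
- The more "peaked" or concentrated a distribution, the lower its entropy

Entropies:
  H(A) = 2.3219 bits
  H(B) = 2.2907 bits
  H(C) = 1.0937 bits

Ranking: A > B > C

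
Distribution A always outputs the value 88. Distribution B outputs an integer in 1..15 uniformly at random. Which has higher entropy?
B

A is deterministic, so H(A) = 0. B is uniform over 15 outcomes, so H(B) = log₂(15) = 3.907 bits. Any distribution with genuine randomness has higher entropy than a deterministic one.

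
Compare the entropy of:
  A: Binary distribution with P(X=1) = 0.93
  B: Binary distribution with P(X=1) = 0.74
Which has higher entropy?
B

For binary distributions, entropy is maximized at p=0.5 and decreases as p moves toward 0 or 1.

H(A) = H(0.93) = 0.3659 bits
H(B) = H(0.74) = 0.8267 bits

Distribution B (p=0.74) is closer to uniform (p=0.5), so it has higher entropy.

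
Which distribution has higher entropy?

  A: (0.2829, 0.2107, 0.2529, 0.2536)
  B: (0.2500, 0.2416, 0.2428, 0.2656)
B

Both distributions are close to uniform, making this a harder comparison.

H(A) = 1.9922 bits
H(B) = 1.9990 bits

The distribution closer to uniform has higher entropy.
Answer: B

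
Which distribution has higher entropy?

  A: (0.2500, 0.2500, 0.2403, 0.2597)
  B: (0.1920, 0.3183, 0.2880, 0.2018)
A

Both distributions are close to uniform, making this a harder comparison.

H(A) = 1.9995 bits
H(B) = 1.9659 bits

The distribution closer to uniform has higher entropy.
Answer: A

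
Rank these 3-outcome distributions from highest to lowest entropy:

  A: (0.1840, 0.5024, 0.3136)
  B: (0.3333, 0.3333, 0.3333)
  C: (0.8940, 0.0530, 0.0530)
B > A > C

Key insight: Entropy is maximized by uniform distributions and minimized by concentrated distributions.

- Uniform distributions have maximum entropy log₂(3) = 1.5850 bits
- The more "peaked" or concentrated a distribution, the lower its entropy

Entropies:
  H(A) = 1.4729 bits
  H(B) = 1.5850 bits
  H(C) = 0.5937 bits

Ranking: B > A > C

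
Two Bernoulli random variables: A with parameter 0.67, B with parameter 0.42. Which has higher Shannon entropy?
B

For binary distributions, entropy is maximized at p=0.5 and decreases as p moves toward 0 or 1.

H(A) = H(0.67) = 0.9149 bits
H(B) = H(0.42) = 0.9815 bits

Distribution B (p=0.42) is closer to uniform (p=0.5), so it has higher entropy.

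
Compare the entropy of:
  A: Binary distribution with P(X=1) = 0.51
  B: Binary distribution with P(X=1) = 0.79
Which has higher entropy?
A

For binary distributions, entropy is maximized at p=0.5 and decreases as p moves toward 0 or 1.

H(A) = H(0.51) = 0.9997 bits
H(B) = H(0.79) = 0.7415 bits

Distribution A (p=0.51) is closer to uniform (p=0.5), so it has higher entropy.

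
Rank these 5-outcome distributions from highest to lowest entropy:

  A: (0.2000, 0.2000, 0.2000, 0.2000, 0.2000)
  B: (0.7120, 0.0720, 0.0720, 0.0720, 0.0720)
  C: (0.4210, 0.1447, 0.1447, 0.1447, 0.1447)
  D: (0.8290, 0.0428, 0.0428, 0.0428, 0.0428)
A > C > B > D

Key insight: Entropy is maximized by uniform distributions and minimized by concentrated distributions.

Entropies:
  H(A) = 2.3219 bits
  H(B) = 1.4421 bits
  H(C) = 2.1399 bits
  H(D) = 1.0020 bits

Ranking: A > C > B > D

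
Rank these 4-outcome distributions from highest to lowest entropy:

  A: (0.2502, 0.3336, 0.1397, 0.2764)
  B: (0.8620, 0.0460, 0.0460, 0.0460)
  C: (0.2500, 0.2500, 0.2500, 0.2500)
C > A > B

Key insight: Entropy is maximized by uniform distributions and minimized by concentrated distributions.

- Uniform distributions have maximum entropy log₂(4) = 2.0000 bits
- The more "peaked" or concentrated a distribution, the lower its entropy

Entropies:
  H(A) = 1.9380 bits
  H(B) = 0.7977 bits
  H(C) = 2.0000 bits

Ranking: C > A > B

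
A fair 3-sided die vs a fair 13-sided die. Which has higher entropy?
13-sided die

Both are uniform distributions; for uniform over n outcomes, H = log₂(n). H(3-sided) = log₂(3) = 1.585 bits and H(13-sided) = log₂(13) = 3.700 bits. More outcomes in a uniform distribution means higher entropy.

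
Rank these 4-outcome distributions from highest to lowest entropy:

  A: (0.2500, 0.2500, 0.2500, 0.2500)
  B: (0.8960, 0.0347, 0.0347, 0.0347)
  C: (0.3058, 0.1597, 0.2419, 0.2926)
A > C > B

Key insight: Entropy is maximized by uniform distributions and minimized by concentrated distributions.

- Uniform distributions have maximum entropy log₂(4) = 2.0000 bits
- The more "peaked" or concentrated a distribution, the lower its entropy

Entropies:
  H(A) = 2.0000 bits
  H(B) = 0.6464 bits
  H(C) = 1.9594 bits

Ranking: A > C > B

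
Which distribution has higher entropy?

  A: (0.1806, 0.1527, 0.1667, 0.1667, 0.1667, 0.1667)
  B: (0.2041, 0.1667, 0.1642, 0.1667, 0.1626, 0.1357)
A

Both distributions are close to uniform, making this a harder comparison.

H(A) = 2.5833 bits
H(B) = 2.5748 bits

The distribution closer to uniform has higher entropy.
Answer: A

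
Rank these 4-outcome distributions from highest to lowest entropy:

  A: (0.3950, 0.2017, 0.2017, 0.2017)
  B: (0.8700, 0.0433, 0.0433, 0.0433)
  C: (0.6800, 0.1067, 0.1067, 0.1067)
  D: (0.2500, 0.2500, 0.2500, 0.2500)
D > A > C > B

Key insight: Entropy is maximized by uniform distributions and minimized by concentrated distributions.

Entropies:
  H(A) = 1.9269 bits
  H(B) = 0.7635 bits
  H(C) = 1.4116 bits
  H(D) = 2.0000 bits

Ranking: D > A > C > B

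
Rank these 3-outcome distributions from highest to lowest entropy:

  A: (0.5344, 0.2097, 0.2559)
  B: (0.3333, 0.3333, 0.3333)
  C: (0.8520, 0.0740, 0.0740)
B > A > C

Key insight: Entropy is maximized by uniform distributions and minimized by concentrated distributions.

- Uniform distributions have maximum entropy log₂(3) = 1.5850 bits
- The more "peaked" or concentrated a distribution, the lower its entropy

Entropies:
  H(A) = 1.4589 bits
  H(B) = 1.5850 bits
  H(C) = 0.7528 bits

Ranking: B > A > C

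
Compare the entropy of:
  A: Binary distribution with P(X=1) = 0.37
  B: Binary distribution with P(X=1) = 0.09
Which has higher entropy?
A

For binary distributions, entropy is maximized at p=0.5 and decreases as p moves toward 0 or 1.

H(A) = H(0.37) = 0.9507 bits
H(B) = H(0.09) = 0.4365 bits

Distribution A (p=0.37) is closer to uniform (p=0.5), so it has higher entropy.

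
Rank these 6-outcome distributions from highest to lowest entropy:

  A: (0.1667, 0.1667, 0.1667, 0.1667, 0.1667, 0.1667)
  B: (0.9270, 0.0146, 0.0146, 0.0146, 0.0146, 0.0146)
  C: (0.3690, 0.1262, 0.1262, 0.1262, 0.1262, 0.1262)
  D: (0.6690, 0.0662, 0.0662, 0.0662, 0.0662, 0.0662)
A > C > D > B

Key insight: Entropy is maximized by uniform distributions and minimized by concentrated distributions.

Entropies:
  H(A) = 2.5850 bits
  H(B) = 0.5465 bits
  H(C) = 2.4150 bits
  H(D) = 1.6845 bits

Ranking: A > C > D > B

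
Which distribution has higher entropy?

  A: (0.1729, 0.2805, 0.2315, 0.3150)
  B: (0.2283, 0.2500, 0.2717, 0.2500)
B

Both distributions are close to uniform, making this a harder comparison.

H(A) = 1.9659 bits
H(B) = 1.9973 bits

The distribution closer to uniform has higher entropy.
Answer: B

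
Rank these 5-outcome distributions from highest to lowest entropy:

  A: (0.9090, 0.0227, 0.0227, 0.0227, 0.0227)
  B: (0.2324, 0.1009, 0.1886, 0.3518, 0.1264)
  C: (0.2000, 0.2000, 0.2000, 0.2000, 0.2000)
C > B > A

Key insight: Entropy is maximized by uniform distributions and minimized by concentrated distributions.

- Uniform distributions have maximum entropy log₂(5) = 2.3219 bits
- The more "peaked" or concentrated a distribution, the lower its entropy

Entropies:
  H(A) = 0.6218 bits
  H(B) = 2.1843 bits
  H(C) = 2.3219 bits

Ranking: C > B > A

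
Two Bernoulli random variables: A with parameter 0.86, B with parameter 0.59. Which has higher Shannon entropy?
B

For binary distributions, entropy is maximized at p=0.5 and decreases as p moves toward 0 or 1.

H(A) = H(0.86) = 0.5842 bits
H(B) = H(0.59) = 0.9765 bits

Distribution B (p=0.59) is closer to uniform (p=0.5), so it has higher entropy.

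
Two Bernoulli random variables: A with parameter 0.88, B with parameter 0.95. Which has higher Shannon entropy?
A

For binary distributions, entropy is maximized at p=0.5 and decreases as p moves toward 0 or 1.

H(A) = H(0.88) = 0.5294 bits
H(B) = H(0.95) = 0.2864 bits

Distribution A (p=0.88) is closer to uniform (p=0.5), so it has higher entropy.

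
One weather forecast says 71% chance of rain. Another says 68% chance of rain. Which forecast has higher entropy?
68% forecast

Treat each forecast as a Bernoulli distribution. Binary entropy is maximized at p=0.5 and falls off symmetrically toward 0 or 1. The 68% forecast is closer to 50%, so it is more uncertain. H(71%) ≈ 0.869 bits, H(68%) ≈ 0.904 bits.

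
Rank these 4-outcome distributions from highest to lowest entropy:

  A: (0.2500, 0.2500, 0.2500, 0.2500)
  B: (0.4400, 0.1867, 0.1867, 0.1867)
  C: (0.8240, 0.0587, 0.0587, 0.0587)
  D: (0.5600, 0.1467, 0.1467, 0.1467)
A > B > D > C

Key insight: Entropy is maximized by uniform distributions and minimized by concentrated distributions.

Entropies:
  H(A) = 2.0000 bits
  H(B) = 1.8772 bits
  H(C) = 0.9502 bits
  H(D) = 1.6870 bits

Ranking: A > B > D > C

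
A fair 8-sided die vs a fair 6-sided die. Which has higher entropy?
8-sided die

Both are uniform distributions; for uniform over n outcomes, H = log₂(n). H(8-sided) = log₂(8) = 3.000 bits and H(6-sided) = log₂(6) = 2.585 bits. More outcomes in a uniform distribution means higher entropy.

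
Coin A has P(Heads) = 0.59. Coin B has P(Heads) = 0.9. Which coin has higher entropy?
A

For binary distributions, entropy is maximized at p=0.5 and decreases as p moves toward 0 or 1.

H(A) = H(0.59) = 0.9765 bits
H(B) = H(0.9) = 0.4690 bits

Distribution A (p=0.59) is closer to uniform (p=0.5), so it has higher entropy.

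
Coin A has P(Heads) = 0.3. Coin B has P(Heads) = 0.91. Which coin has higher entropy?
A

For binary distributions, entropy is maximized at p=0.5 and decreases as p moves toward 0 or 1.

H(A) = H(0.3) = 0.8813 bits
H(B) = H(0.91) = 0.4365 bits

Distribution A (p=0.3) is closer to uniform (p=0.5), so it has higher entropy.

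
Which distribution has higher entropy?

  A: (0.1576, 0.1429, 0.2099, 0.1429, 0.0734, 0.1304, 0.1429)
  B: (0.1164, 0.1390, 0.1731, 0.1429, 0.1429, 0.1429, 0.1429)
B

Both distributions are close to uniform, making this a harder comparison.

H(A) = 2.7560 bits
H(B) = 2.7992 bits

The distribution closer to uniform has higher entropy.
Answer: B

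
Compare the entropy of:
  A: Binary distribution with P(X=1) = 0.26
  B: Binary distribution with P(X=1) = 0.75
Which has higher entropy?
A

For binary distributions, entropy is maximized at p=0.5 and decreases as p moves toward 0 or 1.

H(A) = H(0.26) = 0.8267 bits
H(B) = H(0.75) = 0.8113 bits

Distribution A (p=0.26) is closer to uniform (p=0.5), so it has higher entropy.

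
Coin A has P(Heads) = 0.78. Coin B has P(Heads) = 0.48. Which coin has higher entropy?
B

For binary distributions, entropy is maximized at p=0.5 and decreases as p moves toward 0 or 1.

H(A) = H(0.78) = 0.7602 bits
H(B) = H(0.48) = 0.9988 bits

Distribution B (p=0.48) is closer to uniform (p=0.5), so it has higher entropy.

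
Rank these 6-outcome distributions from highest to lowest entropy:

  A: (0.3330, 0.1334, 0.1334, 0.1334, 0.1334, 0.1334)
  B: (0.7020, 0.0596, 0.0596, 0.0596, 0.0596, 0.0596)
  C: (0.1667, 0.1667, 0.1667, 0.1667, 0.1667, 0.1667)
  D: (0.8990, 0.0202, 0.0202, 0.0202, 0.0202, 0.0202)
C > A > B > D

Key insight: Entropy is maximized by uniform distributions and minimized by concentrated distributions.

Entropies:
  H(A) = 2.4667 bits
  H(B) = 1.5708 bits
  H(C) = 2.5850 bits
  H(D) = 0.7067 bits

Ranking: C > A > B > D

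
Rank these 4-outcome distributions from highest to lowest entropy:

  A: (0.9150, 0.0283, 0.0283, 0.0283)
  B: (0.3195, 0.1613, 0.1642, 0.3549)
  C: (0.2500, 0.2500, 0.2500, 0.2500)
C > B > A

Key insight: Entropy is maximized by uniform distributions and minimized by concentrated distributions.

- Uniform distributions have maximum entropy log₂(4) = 2.0000 bits
- The more "peaked" or concentrated a distribution, the lower its entropy

Entropies:
  H(A) = 0.5543 bits
  H(B) = 1.9090 bits
  H(C) = 2.0000 bits

Ranking: C > B > A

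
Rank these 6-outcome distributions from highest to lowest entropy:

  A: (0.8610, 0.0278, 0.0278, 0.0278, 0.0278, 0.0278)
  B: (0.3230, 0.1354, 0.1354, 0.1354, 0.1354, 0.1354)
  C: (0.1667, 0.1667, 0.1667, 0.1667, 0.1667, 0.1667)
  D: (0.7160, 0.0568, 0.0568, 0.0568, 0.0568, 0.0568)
C > B > D > A

Key insight: Entropy is maximized by uniform distributions and minimized by concentrated distributions.

Entropies:
  H(A) = 0.9044 bits
  H(B) = 2.4796 bits
  H(C) = 2.5850 bits
  H(D) = 1.5203 bits

Ranking: C > B > D > A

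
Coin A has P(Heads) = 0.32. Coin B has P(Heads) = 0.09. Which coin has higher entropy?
A

For binary distributions, entropy is maximized at p=0.5 and decreases as p moves toward 0 or 1.

H(A) = H(0.32) = 0.9044 bits
H(B) = H(0.09) = 0.4365 bits

Distribution A (p=0.32) is closer to uniform (p=0.5), so it has higher entropy.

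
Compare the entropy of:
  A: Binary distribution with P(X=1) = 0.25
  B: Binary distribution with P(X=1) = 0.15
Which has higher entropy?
A

For binary distributions, entropy is maximized at p=0.5 and decreases as p moves toward 0 or 1.

H(A) = H(0.25) = 0.8113 bits
H(B) = H(0.15) = 0.6098 bits

Distribution A (p=0.25) is closer to uniform (p=0.5), so it has higher entropy.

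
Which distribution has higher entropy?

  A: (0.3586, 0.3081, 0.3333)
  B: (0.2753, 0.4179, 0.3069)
A

Both distributions are close to uniform, making this a harder comparison.

H(A) = 1.5822 bits
H(B) = 1.5613 bits

The distribution closer to uniform has higher entropy.
Answer: A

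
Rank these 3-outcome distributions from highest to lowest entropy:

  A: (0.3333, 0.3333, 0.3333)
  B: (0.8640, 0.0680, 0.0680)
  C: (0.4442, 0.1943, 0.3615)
A > C > B

Key insight: Entropy is maximized by uniform distributions and minimized by concentrated distributions.

- Uniform distributions have maximum entropy log₂(3) = 1.5850 bits
- The more "peaked" or concentrated a distribution, the lower its entropy

Entropies:
  H(A) = 1.5850 bits
  H(B) = 0.7097 bits
  H(C) = 1.5099 bits

Ranking: A > C > B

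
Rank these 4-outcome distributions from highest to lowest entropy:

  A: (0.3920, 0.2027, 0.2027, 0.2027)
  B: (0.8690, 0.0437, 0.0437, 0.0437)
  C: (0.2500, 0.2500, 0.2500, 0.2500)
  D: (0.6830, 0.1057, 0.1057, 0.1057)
C > A > D > B

Key insight: Entropy is maximized by uniform distributions and minimized by concentrated distributions.

Entropies:
  H(A) = 1.9297 bits
  H(B) = 0.7678 bits
  H(C) = 2.0000 bits
  H(D) = 1.4035 bits

Ranking: C > A > D > B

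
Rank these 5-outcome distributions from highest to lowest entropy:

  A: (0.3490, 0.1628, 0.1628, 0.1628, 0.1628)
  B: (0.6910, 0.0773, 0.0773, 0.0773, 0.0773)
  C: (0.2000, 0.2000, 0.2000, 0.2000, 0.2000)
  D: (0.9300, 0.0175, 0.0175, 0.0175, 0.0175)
C > A > B > D

Key insight: Entropy is maximized by uniform distributions and minimized by concentrated distributions.

Entropies:
  H(A) = 2.2352 bits
  H(B) = 1.5100 bits
  H(C) = 2.3219 bits
  H(D) = 0.5059 bits

Ranking: C > A > B > D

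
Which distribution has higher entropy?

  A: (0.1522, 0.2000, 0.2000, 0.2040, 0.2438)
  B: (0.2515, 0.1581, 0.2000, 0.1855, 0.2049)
A

Both distributions are close to uniform, making this a harder comparison.

H(A) = 2.3064 bits
H(B) = 2.3054 bits

The distribution closer to uniform has higher entropy.
Answer: A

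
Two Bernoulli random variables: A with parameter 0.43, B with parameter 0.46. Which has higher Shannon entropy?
B

For binary distributions, entropy is maximized at p=0.5 and decreases as p moves toward 0 or 1.

H(A) = H(0.43) = 0.9858 bits
H(B) = H(0.46) = 0.9954 bits

Distribution B (p=0.46) is closer to uniform (p=0.5), so it has higher entropy.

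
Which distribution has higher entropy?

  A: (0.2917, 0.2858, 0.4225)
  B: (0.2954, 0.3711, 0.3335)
B

Both distributions are close to uniform, making this a harder comparison.

H(A) = 1.5601 bits
H(B) = 1.5787 bits

The distribution closer to uniform has higher entropy.
Answer: B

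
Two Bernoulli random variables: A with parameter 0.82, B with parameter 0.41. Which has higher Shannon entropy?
B

For binary distributions, entropy is maximized at p=0.5 and decreases as p moves toward 0 or 1.

H(A) = H(0.82) = 0.6801 bits
H(B) = H(0.41) = 0.9765 bits

Distribution B (p=0.41) is closer to uniform (p=0.5), so it has higher entropy.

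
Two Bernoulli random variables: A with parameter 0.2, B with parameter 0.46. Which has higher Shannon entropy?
B

For binary distributions, entropy is maximized at p=0.5 and decreases as p moves toward 0 or 1.

H(A) = H(0.2) = 0.7219 bits
H(B) = H(0.46) = 0.9954 bits

Distribution B (p=0.46) is closer to uniform (p=0.5), so it has higher entropy.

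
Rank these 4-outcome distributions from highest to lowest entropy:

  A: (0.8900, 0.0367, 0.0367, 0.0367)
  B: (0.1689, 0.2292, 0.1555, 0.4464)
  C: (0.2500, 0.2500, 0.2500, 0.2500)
C > B > A

Key insight: Entropy is maximized by uniform distributions and minimized by concentrated distributions.

- Uniform distributions have maximum entropy log₂(4) = 2.0000 bits
- The more "peaked" or concentrated a distribution, the lower its entropy

Entropies:
  H(A) = 0.6743 bits
  H(B) = 1.8574 bits
  H(C) = 2.0000 bits

Ranking: C > B > A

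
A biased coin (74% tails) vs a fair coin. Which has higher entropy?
Fair coin

The fair coin is uniform (p=0.5), maximizing binary entropy at 1 bit. The biased coin has H(0.74) ≈ 0.827 bits — its outcome is more predictable, so its entropy is lower.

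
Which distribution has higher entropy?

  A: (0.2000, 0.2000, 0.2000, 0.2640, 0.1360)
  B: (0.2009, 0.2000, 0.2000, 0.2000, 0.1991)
B

Both distributions are close to uniform, making this a harder comparison.

H(A) = 2.2919 bits
H(B) = 2.3219 bits

The distribution closer to uniform has higher entropy.
Answer: B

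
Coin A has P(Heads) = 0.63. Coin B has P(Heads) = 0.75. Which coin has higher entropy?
A

For binary distributions, entropy is maximized at p=0.5 and decreases as p moves toward 0 or 1.

H(A) = H(0.63) = 0.9507 bits
H(B) = H(0.75) = 0.8113 bits

Distribution A (p=0.63) is closer to uniform (p=0.5), so it has higher entropy.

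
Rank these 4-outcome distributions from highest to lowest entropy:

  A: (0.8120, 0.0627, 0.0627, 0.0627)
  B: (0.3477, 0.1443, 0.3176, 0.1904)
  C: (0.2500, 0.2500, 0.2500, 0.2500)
C > B > A

Key insight: Entropy is maximized by uniform distributions and minimized by concentrated distributions.

- Uniform distributions have maximum entropy log₂(4) = 2.0000 bits
- The more "peaked" or concentrated a distribution, the lower its entropy

Entropies:
  H(A) = 0.9952 bits
  H(B) = 1.9141 bits
  H(C) = 2.0000 bits

Ranking: C > B > A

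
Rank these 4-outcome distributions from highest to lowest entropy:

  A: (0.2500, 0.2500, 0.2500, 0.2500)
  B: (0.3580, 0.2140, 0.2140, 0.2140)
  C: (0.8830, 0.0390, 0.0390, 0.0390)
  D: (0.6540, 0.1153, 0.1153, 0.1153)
A > B > D > C

Key insight: Entropy is maximized by uniform distributions and minimized by concentrated distributions.

Entropies:
  H(A) = 2.0000 bits
  H(B) = 1.9586 bits
  H(C) = 0.7061 bits
  H(D) = 1.4788 bits

Ranking: A > B > D > C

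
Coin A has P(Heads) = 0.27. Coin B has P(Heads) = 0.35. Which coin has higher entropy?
B

For binary distributions, entropy is maximized at p=0.5 and decreases as p moves toward 0 or 1.

H(A) = H(0.27) = 0.8415 bits
H(B) = H(0.35) = 0.9341 bits

Distribution B (p=0.35) is closer to uniform (p=0.5), so it has higher entropy.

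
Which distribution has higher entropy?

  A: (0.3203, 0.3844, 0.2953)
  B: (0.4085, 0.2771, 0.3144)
A

Both distributions are close to uniform, making this a harder comparison.

H(A) = 1.5760 bits
H(B) = 1.5655 bits

The distribution closer to uniform has higher entropy.
Answer: A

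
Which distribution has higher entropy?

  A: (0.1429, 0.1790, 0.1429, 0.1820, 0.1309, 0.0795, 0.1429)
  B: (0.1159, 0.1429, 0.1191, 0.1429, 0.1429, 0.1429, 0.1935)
B

Both distributions are close to uniform, making this a harder comparison.

H(A) = 2.7692 bits
H(B) = 2.7888 bits

The distribution closer to uniform has higher entropy.
Answer: B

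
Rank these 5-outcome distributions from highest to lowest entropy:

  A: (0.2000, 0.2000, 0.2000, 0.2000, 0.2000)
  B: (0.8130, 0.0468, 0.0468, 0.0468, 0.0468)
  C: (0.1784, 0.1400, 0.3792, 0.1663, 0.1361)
A > C > B

Key insight: Entropy is maximized by uniform distributions and minimized by concentrated distributions.

- Uniform distributions have maximum entropy log₂(5) = 2.3219 bits
- The more "peaked" or concentrated a distribution, the lower its entropy

Entropies:
  H(A) = 2.3219 bits
  H(B) = 1.0692 bits
  H(C) = 2.1933 bits

Ranking: A > C > B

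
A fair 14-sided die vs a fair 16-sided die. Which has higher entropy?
16-sided die

Both are uniform distributions; for uniform over n outcomes, H = log₂(n). H(14-sided) = log₂(14) = 3.807 bits and H(16-sided) = log₂(16) = 4.000 bits. More outcomes in a uniform distribution means higher entropy.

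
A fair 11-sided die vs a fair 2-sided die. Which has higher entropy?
11-sided die

Both are uniform distributions; for uniform over n outcomes, H = log₂(n). H(11-sided) = log₂(11) = 3.459 bits and H(2-sided) = log₂(2) = 1.000 bits. More outcomes in a uniform distribution means higher entropy.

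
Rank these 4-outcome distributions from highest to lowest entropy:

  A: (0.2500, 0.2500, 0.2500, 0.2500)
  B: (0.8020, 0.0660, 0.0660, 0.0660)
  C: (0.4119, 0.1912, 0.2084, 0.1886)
A > C > B

Key insight: Entropy is maximized by uniform distributions and minimized by concentrated distributions.

- Uniform distributions have maximum entropy log₂(4) = 2.0000 bits
- The more "peaked" or concentrated a distribution, the lower its entropy

Entropies:
  H(A) = 2.0000 bits
  H(B) = 1.0317 bits
  H(C) = 1.9087 bits

Ranking: A > C > B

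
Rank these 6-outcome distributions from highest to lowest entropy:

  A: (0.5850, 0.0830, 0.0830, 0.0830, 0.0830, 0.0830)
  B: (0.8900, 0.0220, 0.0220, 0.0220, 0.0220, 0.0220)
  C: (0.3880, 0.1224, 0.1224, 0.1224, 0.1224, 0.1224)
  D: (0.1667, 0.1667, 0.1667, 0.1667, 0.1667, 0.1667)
D > C > A > B

Key insight: Entropy is maximized by uniform distributions and minimized by concentrated distributions.

Entropies:
  H(A) = 1.9427 bits
  H(B) = 0.7553 bits
  H(C) = 2.3845 bits
  H(D) = 2.5850 bits

Ranking: D > C > A > B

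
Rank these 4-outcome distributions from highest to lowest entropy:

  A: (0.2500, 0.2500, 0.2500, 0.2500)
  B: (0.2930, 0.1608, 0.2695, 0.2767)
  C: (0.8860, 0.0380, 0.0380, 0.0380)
A > B > C

Key insight: Entropy is maximized by uniform distributions and minimized by concentrated distributions.

- Uniform distributions have maximum entropy log₂(4) = 2.0000 bits
- The more "peaked" or concentrated a distribution, the lower its entropy

Entropies:
  H(A) = 2.0000 bits
  H(B) = 1.9656 bits
  H(C) = 0.6926 bits

Ranking: A > B > C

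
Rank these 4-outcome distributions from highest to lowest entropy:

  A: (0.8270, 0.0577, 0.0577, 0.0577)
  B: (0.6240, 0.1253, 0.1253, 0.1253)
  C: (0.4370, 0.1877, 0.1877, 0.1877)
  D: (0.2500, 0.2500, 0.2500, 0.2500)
D > C > B > A

Key insight: Entropy is maximized by uniform distributions and minimized by concentrated distributions.

Entropies:
  H(A) = 0.9387 bits
  H(B) = 1.5511 bits
  H(C) = 1.8809 bits
  H(D) = 2.0000 bits

Ranking: D > C > B > A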